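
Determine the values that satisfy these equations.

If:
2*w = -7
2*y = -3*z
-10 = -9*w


Then:
No Solution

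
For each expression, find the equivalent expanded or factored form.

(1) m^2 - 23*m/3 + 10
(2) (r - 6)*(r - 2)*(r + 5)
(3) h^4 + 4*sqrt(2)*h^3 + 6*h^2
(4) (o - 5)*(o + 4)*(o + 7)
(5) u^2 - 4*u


(1) = (m - 6)*(m - 5/3)
(2) = r^3 - 3*r^2 - 28*r + 60
(3) = h^2*(h + sqrt(2))*(h + 3*sqrt(2))
(4) = o^3 + 6*o^2 - 27*o - 140
(5) = u*(u - 4)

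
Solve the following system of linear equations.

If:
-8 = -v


Then:
v = 8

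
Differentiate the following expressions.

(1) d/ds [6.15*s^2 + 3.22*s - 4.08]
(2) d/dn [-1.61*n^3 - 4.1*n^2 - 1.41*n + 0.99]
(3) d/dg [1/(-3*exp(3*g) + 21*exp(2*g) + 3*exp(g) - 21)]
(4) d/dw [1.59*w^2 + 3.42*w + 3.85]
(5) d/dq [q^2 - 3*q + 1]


(1) = 12.3*s + 3.22
(2) = -4.83*n^2 - 8.2*n - 1.41
(3) = (3*exp(2*g) - 14*exp(g) - 1)*exp(g)/(3*(exp(3*g) - 7*exp(2*g) - exp(g) + 7)^2)
(4) = 3.18*w + 3.42
(5) = 2*q - 3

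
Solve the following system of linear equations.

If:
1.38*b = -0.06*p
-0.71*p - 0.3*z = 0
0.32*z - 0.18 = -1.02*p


Then:
b = -0.03
p = 0.69
z = -1.62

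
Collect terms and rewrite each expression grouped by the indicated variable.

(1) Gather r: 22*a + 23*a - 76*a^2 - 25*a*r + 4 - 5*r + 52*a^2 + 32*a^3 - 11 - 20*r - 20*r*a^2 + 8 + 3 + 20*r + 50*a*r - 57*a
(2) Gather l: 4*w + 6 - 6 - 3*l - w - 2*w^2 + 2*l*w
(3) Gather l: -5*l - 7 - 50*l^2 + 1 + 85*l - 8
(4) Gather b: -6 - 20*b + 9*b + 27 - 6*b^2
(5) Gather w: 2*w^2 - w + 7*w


(1) = 32*a^3 - 24*a^2 - 12*a + r*(-20*a^2 + 25*a - 5) + 4
(2) = l*(2*w - 3) - 2*w^2 + 3*w
(3) = -50*l^2 + 80*l - 14
(4) = -6*b^2 - 11*b + 21
(5) = 2*w^2 + 6*w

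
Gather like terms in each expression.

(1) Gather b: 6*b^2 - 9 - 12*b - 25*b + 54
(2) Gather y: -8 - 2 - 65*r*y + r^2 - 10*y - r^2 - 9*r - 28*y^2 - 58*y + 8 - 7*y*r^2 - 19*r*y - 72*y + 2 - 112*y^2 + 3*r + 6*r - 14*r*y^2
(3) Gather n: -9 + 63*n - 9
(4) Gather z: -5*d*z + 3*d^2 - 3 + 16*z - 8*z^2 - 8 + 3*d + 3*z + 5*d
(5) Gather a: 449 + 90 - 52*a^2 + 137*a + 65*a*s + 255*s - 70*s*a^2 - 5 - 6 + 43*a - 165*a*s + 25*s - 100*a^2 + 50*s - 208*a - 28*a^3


(1) = 6*b^2 - 37*b + 45
(2) = y^2*(-14*r - 140) + y*(-7*r^2 - 84*r - 140)
(3) = 63*n - 18
(4) = 3*d^2 + 8*d - 8*z^2 + z*(19 - 5*d) - 11
(5) = -28*a^3 + a^2*(-70*s - 152) + a*(-100*s - 28) + 330*s + 528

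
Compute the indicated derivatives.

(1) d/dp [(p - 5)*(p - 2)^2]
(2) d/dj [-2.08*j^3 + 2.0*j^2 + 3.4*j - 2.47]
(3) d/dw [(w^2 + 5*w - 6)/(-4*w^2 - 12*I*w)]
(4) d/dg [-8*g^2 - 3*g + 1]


(1) = 3*(p - 4)*(p - 2)
(2) = -6.24*j^2 + 4.0*j + 3.4
(3) = (-w*(w + 3*I)*(2*w + 5) + (2*w + 3*I)*(w^2 + 5*w - 6))/(4*w^2*(w + 3*I)^2)
(4) = -16*g - 3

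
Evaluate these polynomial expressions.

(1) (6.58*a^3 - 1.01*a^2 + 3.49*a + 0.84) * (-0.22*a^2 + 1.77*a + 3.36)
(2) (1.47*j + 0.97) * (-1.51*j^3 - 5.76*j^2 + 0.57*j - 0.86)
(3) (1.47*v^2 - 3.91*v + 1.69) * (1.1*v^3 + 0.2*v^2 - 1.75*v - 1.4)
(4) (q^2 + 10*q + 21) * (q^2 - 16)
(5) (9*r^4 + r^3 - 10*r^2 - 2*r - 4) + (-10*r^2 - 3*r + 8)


(1) = -1.4476*a^5 + 11.8688*a^4 + 19.5533*a^3 + 2.5989*a^2 + 13.2132*a + 2.8224
(2) = -2.2197*j^4 - 9.9319*j^3 - 4.7493*j^2 - 0.7113*j - 0.8342
(3) = 1.617*v^5 - 4.007*v^4 - 1.4955*v^3 + 5.1225*v^2 + 2.5165*v - 2.366
(4) = q^4 + 10*q^3 + 5*q^2 - 160*q - 336
(5) = 9*r^4 + r^3 - 20*r^2 - 5*r + 4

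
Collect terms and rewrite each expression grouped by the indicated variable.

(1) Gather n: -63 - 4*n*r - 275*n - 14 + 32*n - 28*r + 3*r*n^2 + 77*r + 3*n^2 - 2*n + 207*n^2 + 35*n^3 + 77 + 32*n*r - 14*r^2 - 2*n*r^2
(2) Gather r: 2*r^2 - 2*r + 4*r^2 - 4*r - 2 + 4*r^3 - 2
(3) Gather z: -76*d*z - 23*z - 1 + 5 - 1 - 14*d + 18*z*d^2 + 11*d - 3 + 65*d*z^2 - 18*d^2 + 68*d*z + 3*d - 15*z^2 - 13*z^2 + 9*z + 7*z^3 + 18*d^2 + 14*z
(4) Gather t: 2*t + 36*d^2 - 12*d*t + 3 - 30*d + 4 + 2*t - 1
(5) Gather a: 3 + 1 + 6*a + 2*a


(1) = 35*n^3 + n^2*(3*r + 210) + n*(-2*r^2 + 28*r - 245) - 14*r^2 + 49*r
(2) = 4*r^3 + 6*r^2 - 6*r - 4
(3) = 7*z^3 + z^2*(65*d - 28) + z*(18*d^2 - 8*d)
(4) = 36*d^2 - 30*d + t*(4 - 12*d) + 6
(5) = 8*a + 4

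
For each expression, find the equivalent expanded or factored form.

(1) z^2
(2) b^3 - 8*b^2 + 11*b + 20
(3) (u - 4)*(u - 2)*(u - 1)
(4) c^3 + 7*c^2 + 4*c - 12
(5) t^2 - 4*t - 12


(1) = z^2
(2) = (b - 5)*(b - 4)*(b + 1)
(3) = u^3 - 7*u^2 + 14*u - 8
(4) = (c - 1)*(c + 2)*(c + 6)
(5) = (t - 6)*(t + 2)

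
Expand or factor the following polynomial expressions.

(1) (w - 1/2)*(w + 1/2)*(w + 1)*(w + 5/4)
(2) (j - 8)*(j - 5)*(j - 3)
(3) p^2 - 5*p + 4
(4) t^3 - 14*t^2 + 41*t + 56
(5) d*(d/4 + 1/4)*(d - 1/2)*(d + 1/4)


(1) = w^4 + 9*w^3/4 + w^2 - 9*w/16 - 5/16
(2) = j^3 - 16*j^2 + 79*j - 120
(3) = (p - 4)*(p - 1)
(4) = (t - 8)*(t - 7)*(t + 1)
(5) = d^4/4 + 3*d^3/16 - 3*d^2/32 - d/32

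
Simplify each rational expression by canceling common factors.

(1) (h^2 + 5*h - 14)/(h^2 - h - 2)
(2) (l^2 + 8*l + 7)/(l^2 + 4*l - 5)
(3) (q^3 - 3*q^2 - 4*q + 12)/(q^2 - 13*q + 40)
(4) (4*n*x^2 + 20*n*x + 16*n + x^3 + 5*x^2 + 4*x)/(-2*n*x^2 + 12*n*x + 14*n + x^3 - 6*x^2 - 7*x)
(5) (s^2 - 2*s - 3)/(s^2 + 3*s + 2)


(1) = (h + 7)/(h + 1)
(2) = (l^2 + 8*l + 7)/(l^2 + 4*l - 5)
(3) = (q^3 - 3*q^2 - 4*q + 12)/(q^2 - 13*q + 40)
(4) = (4*n*x + 16*n + x^2 + 4*x)/(-2*n*x + 14*n + x^2 - 7*x)
(5) = (s - 3)/(s + 2)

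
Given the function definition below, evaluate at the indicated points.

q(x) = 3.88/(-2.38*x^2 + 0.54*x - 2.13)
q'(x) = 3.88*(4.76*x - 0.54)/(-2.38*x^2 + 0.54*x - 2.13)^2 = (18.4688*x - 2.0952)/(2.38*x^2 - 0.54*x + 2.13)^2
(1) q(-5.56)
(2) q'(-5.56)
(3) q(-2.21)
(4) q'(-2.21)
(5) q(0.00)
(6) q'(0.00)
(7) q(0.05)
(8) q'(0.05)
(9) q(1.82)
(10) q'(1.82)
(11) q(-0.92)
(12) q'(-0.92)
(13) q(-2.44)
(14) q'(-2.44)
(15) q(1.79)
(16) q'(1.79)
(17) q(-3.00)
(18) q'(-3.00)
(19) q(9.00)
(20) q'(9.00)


(1) = -0.05
(2) = -0.02
(3) = -0.26
(4) = -0.19
(5) = -1.82
(6) = -0.46
(7) = -1.84
(8) = -0.26
(9) = -0.43
(10) = 0.39
(11) = -0.84
(12) = -0.89
(13) = -0.22
(14) = -0.15
(15) = -0.44
(16) = 0.40
(17) = -0.15
(18) = -0.09
(19) = -0.02
(20) = 0.00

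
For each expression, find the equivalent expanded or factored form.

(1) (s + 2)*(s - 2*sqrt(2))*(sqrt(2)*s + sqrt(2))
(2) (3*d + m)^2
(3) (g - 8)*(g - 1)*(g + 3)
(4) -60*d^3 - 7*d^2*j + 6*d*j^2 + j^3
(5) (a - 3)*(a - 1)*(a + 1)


(1) = sqrt(2)*s^3 - 4*s^2 + 3*sqrt(2)*s^2 - 12*s + 2*sqrt(2)*s - 8
(2) = 9*d^2 + 6*d*m + m^2
(3) = g^3 - 6*g^2 - 19*g + 24
(4) = (-3*d + j)*(4*d + j)*(5*d + j)
(5) = a^3 - 3*a^2 - a + 3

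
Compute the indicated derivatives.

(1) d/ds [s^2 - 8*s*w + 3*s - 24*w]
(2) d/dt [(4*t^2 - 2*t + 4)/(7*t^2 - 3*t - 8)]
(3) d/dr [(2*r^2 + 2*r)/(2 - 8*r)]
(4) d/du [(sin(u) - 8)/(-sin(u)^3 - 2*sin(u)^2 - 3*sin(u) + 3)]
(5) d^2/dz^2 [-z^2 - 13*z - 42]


(1) = 2*s - 8*w + 3
(2) = 2*(t^2 - 60*t + 14)/(49*t^4 - 42*t^3 - 103*t^2 + 48*t + 64)
(3) = (-4*r^2 + 2*r + 1)/(16*r^2 - 8*r + 1)
(4) = (2*sin(u)^3 - 22*sin(u)^2 - 32*sin(u) - 21)*cos(u)/(sin(u)^3 + 2*sin(u)^2 + 3*sin(u) - 3)^2
(5) = -2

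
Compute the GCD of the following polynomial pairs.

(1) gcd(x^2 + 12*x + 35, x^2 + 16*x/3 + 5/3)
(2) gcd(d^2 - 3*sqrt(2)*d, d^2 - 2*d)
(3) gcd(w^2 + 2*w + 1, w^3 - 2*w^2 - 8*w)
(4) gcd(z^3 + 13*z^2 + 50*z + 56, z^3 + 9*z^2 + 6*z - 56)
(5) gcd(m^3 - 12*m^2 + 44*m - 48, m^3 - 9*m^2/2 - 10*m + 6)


(1) = gcd((x + 5)*(x + 7), (x + 1/3)*(x + 5)) = x + 5
(2) = gcd(d*(d - 3*sqrt(2)), d*(d - 2)) = d
(3) = gcd((w + 1)^2, w*(w - 4)*(w + 2)) = 1
(4) = z^2 + 11*z + 28
(5) = gcd((m - 6)*(m - 4)*(m - 2), (m - 6)*(m - 1/2)*(m + 2)) = m - 6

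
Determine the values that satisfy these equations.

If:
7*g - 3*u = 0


Then:
g = 3*u/7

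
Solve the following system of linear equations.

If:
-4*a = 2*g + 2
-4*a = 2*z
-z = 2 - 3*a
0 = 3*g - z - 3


Then:
No Solution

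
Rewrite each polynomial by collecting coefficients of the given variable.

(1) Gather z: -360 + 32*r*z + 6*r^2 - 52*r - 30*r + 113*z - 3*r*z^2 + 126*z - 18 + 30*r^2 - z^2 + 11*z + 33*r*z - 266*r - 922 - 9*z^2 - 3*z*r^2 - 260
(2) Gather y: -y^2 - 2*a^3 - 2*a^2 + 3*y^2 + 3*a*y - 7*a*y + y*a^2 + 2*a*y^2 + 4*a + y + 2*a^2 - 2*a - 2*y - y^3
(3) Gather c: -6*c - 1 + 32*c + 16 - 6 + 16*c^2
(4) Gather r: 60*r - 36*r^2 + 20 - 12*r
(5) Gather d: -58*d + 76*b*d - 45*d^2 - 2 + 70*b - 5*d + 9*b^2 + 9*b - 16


(1) = 36*r^2 - 348*r + z^2*(-3*r - 10) + z*(-3*r^2 + 65*r + 250) - 1560
(2) = -2*a^3 + 2*a - y^3 + y^2*(2*a + 2) + y*(a^2 - 4*a - 1)
(3) = 16*c^2 + 26*c + 9
(4) = -36*r^2 + 48*r + 20
(5) = 9*b^2 + 79*b - 45*d^2 + d*(76*b - 63) - 18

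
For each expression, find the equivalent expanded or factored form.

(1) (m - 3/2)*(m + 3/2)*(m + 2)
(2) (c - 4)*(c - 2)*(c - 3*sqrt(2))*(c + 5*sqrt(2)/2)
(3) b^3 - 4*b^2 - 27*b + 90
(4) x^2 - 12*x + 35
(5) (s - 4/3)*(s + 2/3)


(1) = m^3 + 2*m^2 - 9*m/4 - 9/2
(2) = c^4 - 6*c^3 - sqrt(2)*c^3/2 - 7*c^2 + 3*sqrt(2)*c^2 - 4*sqrt(2)*c + 90*c - 120
(3) = (b - 6)*(b - 3)*(b + 5)
(4) = (x - 7)*(x - 5)
(5) = s^2 - 2*s/3 - 8/9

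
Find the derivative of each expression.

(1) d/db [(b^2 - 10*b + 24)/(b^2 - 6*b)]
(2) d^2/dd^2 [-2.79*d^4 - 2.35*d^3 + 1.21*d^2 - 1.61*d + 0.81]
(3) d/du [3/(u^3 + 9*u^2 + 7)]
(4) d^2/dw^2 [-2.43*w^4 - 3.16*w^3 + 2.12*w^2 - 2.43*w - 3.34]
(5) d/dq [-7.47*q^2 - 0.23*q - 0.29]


(1) = 4/b^2
(2) = -33.48*d^2 - 14.1*d + 2.42
(3) = 9*u*(-u - 6)/(u^3 + 9*u^2 + 7)^2
(4) = -29.16*w^2 - 18.96*w + 4.24
(5) = -14.94*q - 0.23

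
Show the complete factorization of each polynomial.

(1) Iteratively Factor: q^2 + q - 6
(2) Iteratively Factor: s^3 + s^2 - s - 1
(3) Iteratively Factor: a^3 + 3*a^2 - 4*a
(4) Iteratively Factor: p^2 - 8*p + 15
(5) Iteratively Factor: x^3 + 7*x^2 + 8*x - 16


(1) = (q - 2)*(q + 3)
(2) = (s + 1)*(s^2 - 1) = (s - 1)*(s + 1)*(s + 1)
(3) = (a)*(a^2 + 3*a - 4) = a*(a - 1)*(a + 4)
(4) = (p - 5)*(p - 3)
(5) = (x + 4)*(x^2 + 3*x - 4) = (x + 4)^2*(x - 1)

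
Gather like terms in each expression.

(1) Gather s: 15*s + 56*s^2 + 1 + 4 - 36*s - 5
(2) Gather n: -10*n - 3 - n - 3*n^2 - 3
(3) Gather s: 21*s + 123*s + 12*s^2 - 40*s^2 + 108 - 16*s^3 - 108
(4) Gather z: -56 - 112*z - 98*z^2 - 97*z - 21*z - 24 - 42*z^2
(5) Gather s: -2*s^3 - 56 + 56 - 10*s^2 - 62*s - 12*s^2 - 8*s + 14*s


(1) = 56*s^2 - 21*s
(2) = -3*n^2 - 11*n - 6
(3) = -16*s^3 - 28*s^2 + 144*s
(4) = -140*z^2 - 230*z - 80
(5) = -2*s^3 - 22*s^2 - 56*s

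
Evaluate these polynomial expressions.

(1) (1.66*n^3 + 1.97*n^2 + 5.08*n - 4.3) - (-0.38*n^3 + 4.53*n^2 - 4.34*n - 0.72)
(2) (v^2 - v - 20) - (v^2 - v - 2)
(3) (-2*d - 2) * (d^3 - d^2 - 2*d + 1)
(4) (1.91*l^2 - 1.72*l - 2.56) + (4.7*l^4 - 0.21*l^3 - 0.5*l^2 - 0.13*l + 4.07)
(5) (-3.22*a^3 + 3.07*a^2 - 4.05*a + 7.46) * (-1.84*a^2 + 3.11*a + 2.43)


(1) = 2.04*n^3 - 2.56*n^2 + 9.42*n - 3.58
(2) = -18
(3) = -2*d^4 + 6*d^2 + 2*d - 2
(4) = 4.7*l^4 - 0.21*l^3 + 1.41*l^2 - 1.85*l + 1.51
(5) = 5.9248*a^5 - 15.663*a^4 + 9.1751*a^3 - 18.8618*a^2 + 13.3591*a + 18.1278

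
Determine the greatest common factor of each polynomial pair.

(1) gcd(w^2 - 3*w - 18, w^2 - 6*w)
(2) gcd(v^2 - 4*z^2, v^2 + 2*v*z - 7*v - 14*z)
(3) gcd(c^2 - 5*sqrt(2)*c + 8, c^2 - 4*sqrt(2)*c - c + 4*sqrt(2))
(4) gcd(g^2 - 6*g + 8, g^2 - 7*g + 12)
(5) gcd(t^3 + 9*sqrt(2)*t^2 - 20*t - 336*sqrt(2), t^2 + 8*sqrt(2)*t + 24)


(1) = w - 6
(2) = gcd((v - 2*z)*(v + 2*z), (v - 7)*(v + 2*z)) = v + 2*z
(3) = c - 4*sqrt(2)
(4) = gcd((g - 4)*(g - 2), (g - 4)*(g - 3)) = g - 4
(5) = gcd((t - 4*sqrt(2))*(t + 6*sqrt(2))*(t + 7*sqrt(2)), (t + 2*sqrt(2))*(t + 6*sqrt(2))) = t + 6*sqrt(2)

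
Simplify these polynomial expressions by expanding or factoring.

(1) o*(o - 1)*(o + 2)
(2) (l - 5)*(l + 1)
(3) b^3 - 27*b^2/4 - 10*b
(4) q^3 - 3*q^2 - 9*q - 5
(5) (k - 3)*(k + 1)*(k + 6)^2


(1) = o^3 + o^2 - 2*o
(2) = l^2 - 4*l - 5
(3) = b*(b - 8)*(b + 5/4)
(4) = (q - 5)*(q + 1)^2
(5) = k^4 + 10*k^3 + 9*k^2 - 108*k - 108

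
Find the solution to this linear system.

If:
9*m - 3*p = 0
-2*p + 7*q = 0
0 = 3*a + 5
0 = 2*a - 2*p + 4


Then:
a = -5/3
m = 1/9
p = 1/3
q = 2/21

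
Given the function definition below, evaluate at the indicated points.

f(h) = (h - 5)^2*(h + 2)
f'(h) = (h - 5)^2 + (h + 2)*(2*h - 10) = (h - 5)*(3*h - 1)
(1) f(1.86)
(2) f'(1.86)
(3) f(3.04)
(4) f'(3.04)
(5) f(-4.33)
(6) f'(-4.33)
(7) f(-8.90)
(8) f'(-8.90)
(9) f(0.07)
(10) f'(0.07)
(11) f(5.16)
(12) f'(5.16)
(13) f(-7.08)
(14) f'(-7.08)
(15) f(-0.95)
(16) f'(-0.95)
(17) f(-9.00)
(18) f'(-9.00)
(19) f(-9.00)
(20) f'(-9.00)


(1) = 38.06
(2) = -14.38
(3) = 19.36
(4) = -15.92
(5) = -202.82
(6) = 130.53
(7) = -1333.15
(8) = 385.03
(9) = 50.31
(10) = 3.89
(11) = 0.18
(12) = 2.32
(13) = -741.31
(14) = 268.66
(15) = 37.17
(16) = 22.91
(17) = -1372.00
(18) = 392.00
(19) = -1372.00
(20) = 392.00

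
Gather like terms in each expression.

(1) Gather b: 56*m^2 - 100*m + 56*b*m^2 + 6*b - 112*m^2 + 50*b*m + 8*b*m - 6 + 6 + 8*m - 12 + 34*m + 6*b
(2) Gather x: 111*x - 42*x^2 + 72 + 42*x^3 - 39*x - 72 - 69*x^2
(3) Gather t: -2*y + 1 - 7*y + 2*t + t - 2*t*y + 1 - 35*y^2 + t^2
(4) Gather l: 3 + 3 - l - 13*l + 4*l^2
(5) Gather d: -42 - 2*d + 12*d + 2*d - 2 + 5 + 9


(1) = b*(56*m^2 + 58*m + 12) - 56*m^2 - 58*m - 12
(2) = 42*x^3 - 111*x^2 + 72*x
(3) = t^2 + t*(3 - 2*y) - 35*y^2 - 9*y + 2
(4) = 4*l^2 - 14*l + 6
(5) = 12*d - 30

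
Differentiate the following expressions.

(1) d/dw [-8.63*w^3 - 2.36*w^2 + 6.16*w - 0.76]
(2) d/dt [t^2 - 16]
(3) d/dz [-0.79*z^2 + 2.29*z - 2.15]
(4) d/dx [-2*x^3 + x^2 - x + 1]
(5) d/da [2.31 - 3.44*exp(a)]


(1) = -25.89*w^2 - 4.72*w + 6.16
(2) = 2*t
(3) = 2.29 - 1.58*z
(4) = -6*x^2 + 2*x - 1
(5) = -3.44*exp(a)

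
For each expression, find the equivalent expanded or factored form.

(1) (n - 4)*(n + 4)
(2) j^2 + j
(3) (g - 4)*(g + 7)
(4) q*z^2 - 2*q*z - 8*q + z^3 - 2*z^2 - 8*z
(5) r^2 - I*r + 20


(1) = n^2 - 16
(2) = j*(j + 1)
(3) = g^2 + 3*g - 28
(4) = (q + z)*(z - 4)*(z + 2)
(5) = (r - 5*I)*(r + 4*I)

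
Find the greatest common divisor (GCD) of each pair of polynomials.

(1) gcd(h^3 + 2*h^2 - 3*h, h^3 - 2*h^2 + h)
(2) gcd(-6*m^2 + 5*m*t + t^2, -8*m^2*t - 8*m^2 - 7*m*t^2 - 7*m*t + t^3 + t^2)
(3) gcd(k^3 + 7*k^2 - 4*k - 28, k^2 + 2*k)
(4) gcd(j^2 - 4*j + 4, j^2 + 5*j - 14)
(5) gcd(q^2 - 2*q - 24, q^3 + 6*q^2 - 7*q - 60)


(1) = gcd(h*(h - 1)*(h + 3), h*(h - 1)^2) = h^2 - h
(2) = 1
(3) = k + 2
(4) = gcd((j - 2)^2, (j - 2)*(j + 7)) = j - 2
(5) = gcd((q - 6)*(q + 4), (q - 3)*(q + 4)*(q + 5)) = q + 4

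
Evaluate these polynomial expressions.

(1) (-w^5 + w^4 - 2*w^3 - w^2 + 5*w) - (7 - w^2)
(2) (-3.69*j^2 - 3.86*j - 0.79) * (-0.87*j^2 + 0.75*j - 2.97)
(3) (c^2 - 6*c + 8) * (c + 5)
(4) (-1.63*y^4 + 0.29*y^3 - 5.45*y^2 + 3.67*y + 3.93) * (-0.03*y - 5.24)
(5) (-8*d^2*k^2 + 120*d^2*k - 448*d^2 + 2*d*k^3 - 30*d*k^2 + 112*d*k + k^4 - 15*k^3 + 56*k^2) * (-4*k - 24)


(1) = -w^5 + w^4 - 2*w^3 + 5*w - 7
(2) = 3.2103*j^4 + 0.5907*j^3 + 8.7516*j^2 + 10.8717*j + 2.3463
(3) = c^3 - c^2 - 22*c + 40
(4) = 0.0489*y^5 + 8.5325*y^4 - 1.3561*y^3 + 28.4479*y^2 - 19.3487*y - 20.5932
(5) = 32*d^2*k^3 - 288*d^2*k^2 - 1088*d^2*k + 10752*d^2 - 8*d*k^4 + 72*d*k^3 + 272*d*k^2 - 2688*d*k - 4*k^5 + 36*k^4 + 136*k^3 - 1344*k^2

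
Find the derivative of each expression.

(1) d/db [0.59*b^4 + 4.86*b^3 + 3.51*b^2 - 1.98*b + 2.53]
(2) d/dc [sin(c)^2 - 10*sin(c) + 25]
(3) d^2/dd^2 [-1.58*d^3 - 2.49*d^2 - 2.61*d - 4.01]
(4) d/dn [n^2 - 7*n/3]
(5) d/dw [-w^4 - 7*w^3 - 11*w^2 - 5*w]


(1) = 2.36*b^3 + 14.58*b^2 + 7.02*b - 1.98
(2) = 2*(sin(c) - 5)*cos(c)
(3) = -9.48*d - 4.98
(4) = 2*n - 7/3
(5) = -4*w^3 - 21*w^2 - 22*w - 5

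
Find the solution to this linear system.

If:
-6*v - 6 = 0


Then:
v = -1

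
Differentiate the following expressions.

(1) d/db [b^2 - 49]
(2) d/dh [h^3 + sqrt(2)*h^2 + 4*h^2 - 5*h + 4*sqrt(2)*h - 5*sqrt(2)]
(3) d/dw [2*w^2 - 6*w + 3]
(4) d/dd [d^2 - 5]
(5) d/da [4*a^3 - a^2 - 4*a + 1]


(1) = 2*b
(2) = 3*h^2 + 2*sqrt(2)*h + 8*h - 5 + 4*sqrt(2)
(3) = 4*w - 6
(4) = 2*d
(5) = 12*a^2 - 2*a - 4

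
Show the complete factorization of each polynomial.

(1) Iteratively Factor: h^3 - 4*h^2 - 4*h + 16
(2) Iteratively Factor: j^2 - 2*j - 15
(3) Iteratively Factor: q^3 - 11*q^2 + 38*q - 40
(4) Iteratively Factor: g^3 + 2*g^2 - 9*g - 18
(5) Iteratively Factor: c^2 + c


(1) = (h - 4)*(h^2 - 4) = (h - 4)*(h - 2)*(h + 2)
(2) = (j + 3)*(j - 5)
(3) = (q - 5)*(q^2 - 6*q + 8) = (q - 5)*(q - 4)*(q - 2)
(4) = (g - 3)*(g^2 + 5*g + 6) = (g - 3)*(g + 3)*(g + 2)
(5) = (c + 1)*(c)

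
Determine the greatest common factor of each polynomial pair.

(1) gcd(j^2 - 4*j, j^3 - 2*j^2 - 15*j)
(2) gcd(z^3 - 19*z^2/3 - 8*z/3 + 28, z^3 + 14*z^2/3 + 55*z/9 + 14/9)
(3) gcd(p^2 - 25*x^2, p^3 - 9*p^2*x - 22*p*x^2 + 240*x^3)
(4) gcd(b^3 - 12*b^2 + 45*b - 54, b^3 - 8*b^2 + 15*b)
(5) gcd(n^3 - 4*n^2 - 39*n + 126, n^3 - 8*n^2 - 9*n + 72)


(1) = gcd(j*(j - 4), j*(j - 5)*(j + 3)) = j
(2) = z + 2
(3) = gcd((p - 5*x)*(p + 5*x), (p - 8*x)*(p - 6*x)*(p + 5*x)) = p + 5*x
(4) = b - 3
(5) = n - 3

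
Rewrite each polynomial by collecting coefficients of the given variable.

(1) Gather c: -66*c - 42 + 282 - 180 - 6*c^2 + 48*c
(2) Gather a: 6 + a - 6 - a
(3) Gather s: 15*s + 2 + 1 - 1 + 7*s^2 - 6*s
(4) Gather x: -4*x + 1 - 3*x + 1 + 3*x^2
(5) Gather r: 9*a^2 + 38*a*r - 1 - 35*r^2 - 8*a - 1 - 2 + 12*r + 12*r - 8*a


(1) = -6*c^2 - 18*c + 60
(2) = 0
(3) = 7*s^2 + 9*s + 2
(4) = 3*x^2 - 7*x + 2
(5) = 9*a^2 - 16*a - 35*r^2 + r*(38*a + 24) - 4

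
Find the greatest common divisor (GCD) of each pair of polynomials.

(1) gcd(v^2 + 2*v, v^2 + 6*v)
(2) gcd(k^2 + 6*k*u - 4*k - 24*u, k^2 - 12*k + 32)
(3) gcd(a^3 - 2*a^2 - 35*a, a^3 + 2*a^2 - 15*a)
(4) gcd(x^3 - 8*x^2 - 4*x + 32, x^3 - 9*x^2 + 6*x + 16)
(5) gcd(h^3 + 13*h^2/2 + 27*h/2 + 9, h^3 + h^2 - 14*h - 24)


(1) = gcd(v*(v + 2), v*(v + 6)) = v
(2) = gcd((k - 4)*(k + 6*u), (k - 8)*(k - 4)) = k - 4
(3) = gcd(a*(a - 7)*(a + 5), a*(a - 3)*(a + 5)) = a^2 + 5*a
(4) = x^2 - 10*x + 16
(5) = gcd((h + 3/2)*(h + 2)*(h + 3), (h - 4)*(h + 2)*(h + 3)) = h^2 + 5*h + 6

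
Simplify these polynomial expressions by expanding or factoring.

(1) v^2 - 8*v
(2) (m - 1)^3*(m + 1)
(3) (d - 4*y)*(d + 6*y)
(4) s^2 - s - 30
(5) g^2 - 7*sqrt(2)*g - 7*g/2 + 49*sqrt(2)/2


(1) = v*(v - 8)
(2) = m^4 - 2*m^3 + 2*m - 1
(3) = d^2 + 2*d*y - 24*y^2
(4) = (s - 6)*(s + 5)
(5) = (g - 7/2)*(g - 7*sqrt(2))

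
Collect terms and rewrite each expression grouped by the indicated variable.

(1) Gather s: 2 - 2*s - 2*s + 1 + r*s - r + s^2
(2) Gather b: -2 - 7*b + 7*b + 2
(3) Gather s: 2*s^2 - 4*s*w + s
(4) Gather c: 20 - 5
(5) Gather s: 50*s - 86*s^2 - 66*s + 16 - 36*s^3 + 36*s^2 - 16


(1) = -r + s^2 + s*(r - 4) + 3
(2) = 0
(3) = 2*s^2 + s*(1 - 4*w)
(4) = 15
(5) = -36*s^3 - 50*s^2 - 16*s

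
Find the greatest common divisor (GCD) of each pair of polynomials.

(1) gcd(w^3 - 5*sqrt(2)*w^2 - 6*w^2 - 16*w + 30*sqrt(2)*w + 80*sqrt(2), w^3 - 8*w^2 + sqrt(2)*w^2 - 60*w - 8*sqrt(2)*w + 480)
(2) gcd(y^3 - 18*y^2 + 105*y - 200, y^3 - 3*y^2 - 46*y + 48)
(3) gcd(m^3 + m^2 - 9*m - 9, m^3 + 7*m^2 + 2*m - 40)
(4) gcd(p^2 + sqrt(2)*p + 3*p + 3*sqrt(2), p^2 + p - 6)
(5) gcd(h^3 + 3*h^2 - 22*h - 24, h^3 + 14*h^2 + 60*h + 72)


(1) = w^2 + w*(-8 - 5*sqrt(2)) + 40*sqrt(2)
(2) = gcd((y - 8)*(y - 5)^2, (y - 8)*(y - 1)*(y + 6)) = y - 8
(3) = gcd((m - 3)*(m + 1)*(m + 3), (m - 2)*(m + 4)*(m + 5)) = 1
(4) = p + 3
(5) = h + 6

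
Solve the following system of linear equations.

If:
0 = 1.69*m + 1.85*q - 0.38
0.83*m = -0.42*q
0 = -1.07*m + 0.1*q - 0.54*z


Then:
m = -0.19
q = 0.38
z = 0.45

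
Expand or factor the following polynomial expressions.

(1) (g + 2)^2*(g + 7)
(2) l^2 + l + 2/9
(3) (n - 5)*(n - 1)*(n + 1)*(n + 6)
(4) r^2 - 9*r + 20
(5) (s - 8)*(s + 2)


(1) = g^3 + 11*g^2 + 32*g + 28
(2) = (l + 1/3)*(l + 2/3)
(3) = n^4 + n^3 - 31*n^2 - n + 30
(4) = (r - 5)*(r - 4)
(5) = s^2 - 6*s - 16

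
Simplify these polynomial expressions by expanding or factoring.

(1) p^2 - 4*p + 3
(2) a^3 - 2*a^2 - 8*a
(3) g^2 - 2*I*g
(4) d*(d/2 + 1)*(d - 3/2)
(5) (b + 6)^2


(1) = (p - 3)*(p - 1)
(2) = a*(a - 4)*(a + 2)
(3) = g*(g - 2*I)
(4) = d^3/2 + d^2/4 - 3*d/2
(5) = b^2 + 12*b + 36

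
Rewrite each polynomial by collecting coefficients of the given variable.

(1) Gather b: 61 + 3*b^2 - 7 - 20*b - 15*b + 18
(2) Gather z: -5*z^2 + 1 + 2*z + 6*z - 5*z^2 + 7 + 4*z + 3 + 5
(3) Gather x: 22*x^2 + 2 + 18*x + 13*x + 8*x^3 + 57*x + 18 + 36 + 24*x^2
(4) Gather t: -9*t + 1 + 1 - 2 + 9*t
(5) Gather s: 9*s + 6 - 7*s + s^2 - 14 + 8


(1) = 3*b^2 - 35*b + 72
(2) = -10*z^2 + 12*z + 16
(3) = 8*x^3 + 46*x^2 + 88*x + 56
(4) = 0
(5) = s^2 + 2*s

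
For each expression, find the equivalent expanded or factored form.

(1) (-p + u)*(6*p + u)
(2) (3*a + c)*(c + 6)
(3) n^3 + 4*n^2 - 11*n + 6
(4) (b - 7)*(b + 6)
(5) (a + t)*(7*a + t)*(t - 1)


(1) = -6*p^2 + 5*p*u + u^2
(2) = 3*a*c + 18*a + c^2 + 6*c
(3) = (n - 1)^2*(n + 6)
(4) = b^2 - b - 42
(5) = 7*a^2*t - 7*a^2 + 8*a*t^2 - 8*a*t + t^3 - t^2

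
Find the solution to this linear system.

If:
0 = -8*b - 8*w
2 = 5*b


Then:
b = 2/5
w = -2/5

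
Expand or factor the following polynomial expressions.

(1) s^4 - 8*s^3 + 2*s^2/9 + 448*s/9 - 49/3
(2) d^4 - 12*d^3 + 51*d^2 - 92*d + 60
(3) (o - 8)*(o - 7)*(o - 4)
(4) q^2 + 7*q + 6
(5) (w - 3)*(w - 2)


(1) = (s - 7)*(s - 3)*(s - 1/3)*(s + 7/3)
(2) = (d - 5)*(d - 3)*(d - 2)^2
(3) = o^3 - 19*o^2 + 116*o - 224
(4) = (q + 1)*(q + 6)
(5) = w^2 - 5*w + 6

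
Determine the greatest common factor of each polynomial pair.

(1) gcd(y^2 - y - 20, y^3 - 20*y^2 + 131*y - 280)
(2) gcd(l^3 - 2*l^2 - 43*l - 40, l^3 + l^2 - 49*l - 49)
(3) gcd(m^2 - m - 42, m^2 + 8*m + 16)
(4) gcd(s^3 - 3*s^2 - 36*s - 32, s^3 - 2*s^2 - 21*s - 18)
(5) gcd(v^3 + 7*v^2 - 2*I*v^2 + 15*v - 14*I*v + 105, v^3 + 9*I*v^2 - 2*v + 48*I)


(1) = gcd((y - 5)*(y + 4), (y - 8)*(y - 7)*(y - 5)) = y - 5
(2) = l + 1
(3) = gcd((m - 7)*(m + 6), (m + 4)^2) = 1
(4) = s + 1
(5) = v + 3*I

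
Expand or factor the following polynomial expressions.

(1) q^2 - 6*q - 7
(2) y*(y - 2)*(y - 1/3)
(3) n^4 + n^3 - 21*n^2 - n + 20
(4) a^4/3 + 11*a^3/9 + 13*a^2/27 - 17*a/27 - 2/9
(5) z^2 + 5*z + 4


(1) = (q - 7)*(q + 1)
(2) = y^3 - 7*y^2/3 + 2*y/3
(3) = (n - 4)*(n - 1)*(n + 1)*(n + 5)
(4) = (a/3 + 1)*(a - 2/3)*(a + 1/3)*(a + 1)
(5) = (z + 1)*(z + 4)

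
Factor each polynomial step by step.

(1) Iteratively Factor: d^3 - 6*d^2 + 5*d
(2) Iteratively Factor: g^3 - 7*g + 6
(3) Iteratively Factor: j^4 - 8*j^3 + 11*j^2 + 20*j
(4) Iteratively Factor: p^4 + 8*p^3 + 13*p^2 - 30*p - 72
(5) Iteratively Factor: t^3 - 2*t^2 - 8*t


(1) = (d - 1)*(d^2 - 5*d) = d*(d - 1)*(d - 5)
(2) = (g - 1)*(g^2 + g - 6) = (g - 1)*(g + 3)*(g - 2)
(3) = (j + 1)*(j^3 - 9*j^2 + 20*j) = (j - 4)*(j + 1)*(j^2 - 5*j) = j*(j - 4)*(j + 1)*(j - 5)
(4) = (p + 3)*(p^3 + 5*p^2 - 2*p - 24) = (p + 3)^2*(p^2 + 2*p - 8) = (p - 2)*(p + 3)^2*(p + 4)
(5) = (t - 4)*(t^2 + 2*t) = (t - 4)*(t + 2)*(t)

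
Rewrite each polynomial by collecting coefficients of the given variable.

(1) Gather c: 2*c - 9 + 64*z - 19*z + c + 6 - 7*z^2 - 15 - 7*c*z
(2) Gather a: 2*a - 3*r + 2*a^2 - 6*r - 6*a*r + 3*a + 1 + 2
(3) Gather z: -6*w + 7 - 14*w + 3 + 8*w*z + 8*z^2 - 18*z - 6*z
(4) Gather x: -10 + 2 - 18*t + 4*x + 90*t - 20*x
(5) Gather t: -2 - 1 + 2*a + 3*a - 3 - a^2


(1) = c*(3 - 7*z) - 7*z^2 + 45*z - 18
(2) = 2*a^2 + a*(5 - 6*r) - 9*r + 3
(3) = -20*w + 8*z^2 + z*(8*w - 24) + 10
(4) = 72*t - 16*x - 8
(5) = -a^2 + 5*a - 6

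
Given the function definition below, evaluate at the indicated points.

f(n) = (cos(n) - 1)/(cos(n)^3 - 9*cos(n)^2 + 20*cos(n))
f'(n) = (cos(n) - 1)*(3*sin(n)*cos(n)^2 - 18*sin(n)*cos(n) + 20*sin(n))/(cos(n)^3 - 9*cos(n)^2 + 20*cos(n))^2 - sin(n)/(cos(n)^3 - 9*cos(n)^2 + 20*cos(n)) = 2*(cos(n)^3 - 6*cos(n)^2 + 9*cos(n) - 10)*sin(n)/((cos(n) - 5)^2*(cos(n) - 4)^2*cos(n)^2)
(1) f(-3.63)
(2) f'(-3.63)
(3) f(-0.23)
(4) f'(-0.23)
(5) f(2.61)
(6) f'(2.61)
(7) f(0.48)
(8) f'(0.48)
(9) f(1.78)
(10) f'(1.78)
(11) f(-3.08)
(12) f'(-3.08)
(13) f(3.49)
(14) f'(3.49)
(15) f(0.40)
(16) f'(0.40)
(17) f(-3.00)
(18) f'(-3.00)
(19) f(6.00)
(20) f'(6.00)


(1) = 0.07
(2) = -0.03
(3) = -0.00
(4) = 0.02
(5) = 0.08
(6) = -0.04
(7) = -0.01
(8) = -0.04
(9) = 0.27
(10) = -1.15
(11) = 0.07
(12) = 0.00
(13) = 0.07
(14) = 0.02
(15) = -0.01
(16) = -0.04
(17) = 0.07
(18) = 0.01
(19) = -0.00
(20) = 0.02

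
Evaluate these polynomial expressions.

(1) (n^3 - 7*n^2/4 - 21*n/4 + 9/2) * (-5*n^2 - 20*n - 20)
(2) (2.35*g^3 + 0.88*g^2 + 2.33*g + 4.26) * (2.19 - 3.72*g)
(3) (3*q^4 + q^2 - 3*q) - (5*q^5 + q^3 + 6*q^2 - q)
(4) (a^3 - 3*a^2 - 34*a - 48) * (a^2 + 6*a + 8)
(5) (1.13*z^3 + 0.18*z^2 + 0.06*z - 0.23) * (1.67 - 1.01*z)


(1) = -5*n^5 - 45*n^4/4 + 165*n^3/4 + 235*n^2/2 + 15*n - 90
(2) = -8.742*g^4 + 1.8729*g^3 - 6.7404*g^2 - 10.7445*g + 9.3294
(3) = -5*q^5 + 3*q^4 - q^3 - 5*q^2 - 2*q
(4) = a^5 + 3*a^4 - 44*a^3 - 276*a^2 - 560*a - 384
(5) = -1.1413*z^4 + 1.7053*z^3 + 0.24*z^2 + 0.3325*z - 0.3841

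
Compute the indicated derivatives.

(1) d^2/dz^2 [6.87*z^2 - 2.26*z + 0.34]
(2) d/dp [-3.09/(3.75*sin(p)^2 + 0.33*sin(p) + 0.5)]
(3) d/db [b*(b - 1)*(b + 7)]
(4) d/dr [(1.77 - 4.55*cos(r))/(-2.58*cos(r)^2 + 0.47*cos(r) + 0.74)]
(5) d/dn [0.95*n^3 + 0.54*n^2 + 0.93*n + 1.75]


(1) = 13.7400000000000
(2) = (23.175*sin(p) + 1.0197)*cos(p)/(3.75*sin(p)^2 + 0.33*sin(p) + 0.5)^2
(3) = 3*b^2 + 12*b - 7
(4) = (11.739*cos(r)^2 - 9.1332*cos(r) + 4.1989)*sin(r)/(6.6564*cos(r)^4 - 2.4252*cos(r)^3 - 3.5975*cos(r)^2 + 0.6956*cos(r) + 0.5476)
(5) = 2.85*n^2 + 1.08*n + 0.93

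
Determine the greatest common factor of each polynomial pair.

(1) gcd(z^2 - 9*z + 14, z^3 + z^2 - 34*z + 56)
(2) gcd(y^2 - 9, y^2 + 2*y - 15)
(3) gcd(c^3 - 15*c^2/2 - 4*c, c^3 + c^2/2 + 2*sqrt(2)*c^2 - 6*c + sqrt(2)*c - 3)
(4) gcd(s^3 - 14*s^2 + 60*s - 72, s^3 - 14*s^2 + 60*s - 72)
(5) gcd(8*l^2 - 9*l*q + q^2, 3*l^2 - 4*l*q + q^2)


(1) = z - 2
(2) = y - 3
(3) = gcd(c*(c - 8)*(c + 1/2), (c + 1/2)*(c - sqrt(2))*(c + 3*sqrt(2))) = c + 1/2
(4) = gcd((s - 6)^2*(s - 2), (s - 6)^2*(s - 2)) = s^3 - 14*s^2 + 60*s - 72
(5) = gcd((-8*l + q)*(-l + q), (-3*l + q)*(-l + q)) = -l + q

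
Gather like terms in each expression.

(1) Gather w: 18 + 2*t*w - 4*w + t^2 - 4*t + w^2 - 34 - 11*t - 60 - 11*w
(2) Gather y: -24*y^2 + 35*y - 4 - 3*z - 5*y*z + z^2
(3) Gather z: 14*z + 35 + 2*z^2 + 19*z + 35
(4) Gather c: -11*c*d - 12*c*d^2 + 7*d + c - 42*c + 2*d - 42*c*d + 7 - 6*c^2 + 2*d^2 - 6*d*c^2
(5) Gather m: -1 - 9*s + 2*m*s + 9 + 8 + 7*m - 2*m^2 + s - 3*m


(1) = t^2 - 15*t + w^2 + w*(2*t - 15) - 76
(2) = -24*y^2 + y*(35 - 5*z) + z^2 - 3*z - 4
(3) = 2*z^2 + 33*z + 70
(4) = c^2*(-6*d - 6) + c*(-12*d^2 - 53*d - 41) + 2*d^2 + 9*d + 7
(5) = -2*m^2 + m*(2*s + 4) - 8*s + 16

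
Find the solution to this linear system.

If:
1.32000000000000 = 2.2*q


Then:
q = 0.60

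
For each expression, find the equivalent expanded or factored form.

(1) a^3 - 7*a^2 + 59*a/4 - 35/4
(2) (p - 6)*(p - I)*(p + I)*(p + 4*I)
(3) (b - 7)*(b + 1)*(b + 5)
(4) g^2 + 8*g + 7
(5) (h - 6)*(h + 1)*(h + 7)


(1) = (a - 7/2)*(a - 5/2)*(a - 1)
(2) = p^4 - 6*p^3 + 4*I*p^3 + p^2 - 24*I*p^2 - 6*p + 4*I*p - 24*I
(3) = b^3 - b^2 - 37*b - 35
(4) = (g + 1)*(g + 7)
(5) = h^3 + 2*h^2 - 41*h - 42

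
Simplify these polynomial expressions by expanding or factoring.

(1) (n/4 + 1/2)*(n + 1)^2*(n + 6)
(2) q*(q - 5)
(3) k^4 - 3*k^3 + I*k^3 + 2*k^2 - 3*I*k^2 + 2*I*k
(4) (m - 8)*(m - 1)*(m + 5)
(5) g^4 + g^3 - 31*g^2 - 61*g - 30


(1) = n^4/4 + 5*n^3/2 + 29*n^2/4 + 8*n + 3
(2) = q^2 - 5*q
(3) = k*(k - 2)*(k - 1)*(k + I)
(4) = m^3 - 4*m^2 - 37*m + 40
(5) = (g - 6)*(g + 1)^2*(g + 5)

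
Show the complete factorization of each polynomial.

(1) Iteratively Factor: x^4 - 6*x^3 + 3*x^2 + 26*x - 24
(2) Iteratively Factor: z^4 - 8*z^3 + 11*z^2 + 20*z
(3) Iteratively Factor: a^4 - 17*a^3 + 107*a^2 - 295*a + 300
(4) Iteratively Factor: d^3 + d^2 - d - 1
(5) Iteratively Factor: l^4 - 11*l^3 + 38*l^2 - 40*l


(1) = (x - 4)*(x^3 - 2*x^2 - 5*x + 6) = (x - 4)*(x - 1)*(x^2 - x - 6) = (x - 4)*(x - 1)*(x + 2)*(x - 3)
(2) = (z)*(z^3 - 8*z^2 + 11*z + 20) = z*(z + 1)*(z^2 - 9*z + 20) = z*(z - 4)*(z + 1)*(z - 5)
(3) = (a - 3)*(a^3 - 14*a^2 + 65*a - 100) = (a - 5)*(a - 3)*(a^2 - 9*a + 20) = (a - 5)*(a - 4)*(a - 3)*(a - 5)
(4) = (d + 1)*(d^2 - 1) = (d - 1)*(d + 1)*(d + 1)
(5) = (l - 5)*(l^3 - 6*l^2 + 8*l) = (l - 5)*(l - 2)*(l^2 - 4*l) = (l - 5)*(l - 4)*(l - 2)*(l)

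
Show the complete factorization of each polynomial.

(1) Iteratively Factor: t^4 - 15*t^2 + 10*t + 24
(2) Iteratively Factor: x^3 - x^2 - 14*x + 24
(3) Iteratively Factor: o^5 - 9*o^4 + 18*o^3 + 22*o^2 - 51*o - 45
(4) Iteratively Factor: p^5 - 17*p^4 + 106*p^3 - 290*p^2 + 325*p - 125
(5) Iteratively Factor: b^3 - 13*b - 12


(1) = (t + 1)*(t^3 - t^2 - 14*t + 24) = (t - 3)*(t + 1)*(t^2 + 2*t - 8) = (t - 3)*(t - 2)*(t + 1)*(t + 4)
(2) = (x - 2)*(x^2 + x - 12) = (x - 2)*(x + 4)*(x - 3)
(3) = (o + 1)*(o^4 - 10*o^3 + 28*o^2 - 6*o - 45) = (o - 3)*(o + 1)*(o^3 - 7*o^2 + 7*o + 15) = (o - 3)^2*(o + 1)*(o^2 - 4*o - 5) = (o - 5)*(o - 3)^2*(o + 1)*(o + 1)
(4) = (p - 5)*(p^4 - 12*p^3 + 46*p^2 - 60*p + 25) = (p - 5)^2*(p^3 - 7*p^2 + 11*p - 5) = (p - 5)^2*(p - 1)*(p^2 - 6*p + 5) = (p - 5)^3*(p - 1)*(p - 1)
(5) = (b + 1)*(b^2 - b - 12) = (b - 4)*(b + 1)*(b + 3)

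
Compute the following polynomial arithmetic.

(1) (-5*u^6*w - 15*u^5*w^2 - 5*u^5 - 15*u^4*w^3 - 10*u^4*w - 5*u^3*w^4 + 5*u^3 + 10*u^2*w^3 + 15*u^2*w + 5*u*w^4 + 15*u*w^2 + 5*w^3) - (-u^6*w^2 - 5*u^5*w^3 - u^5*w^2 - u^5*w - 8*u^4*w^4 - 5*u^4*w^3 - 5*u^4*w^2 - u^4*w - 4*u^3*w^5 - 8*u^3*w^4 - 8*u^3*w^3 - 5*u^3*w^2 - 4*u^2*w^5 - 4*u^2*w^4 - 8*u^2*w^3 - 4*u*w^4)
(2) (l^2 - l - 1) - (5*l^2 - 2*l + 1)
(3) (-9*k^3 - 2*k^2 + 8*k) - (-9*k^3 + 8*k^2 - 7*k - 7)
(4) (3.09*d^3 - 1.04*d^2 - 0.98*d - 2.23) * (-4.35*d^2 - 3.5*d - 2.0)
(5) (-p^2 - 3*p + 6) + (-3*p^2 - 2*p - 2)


(1) = u^6*w^2 - 5*u^6*w + 5*u^5*w^3 - 14*u^5*w^2 + u^5*w - 5*u^5 + 8*u^4*w^4 - 10*u^4*w^3 + 5*u^4*w^2 - 9*u^4*w + 4*u^3*w^5 + 3*u^3*w^4 + 8*u^3*w^3 + 5*u^3*w^2 + 5*u^3 + 4*u^2*w^5 + 4*u^2*w^4 + 18*u^2*w^3 + 15*u^2*w + 9*u*w^4 + 15*u*w^2 + 5*w^3
(2) = -4*l^2 + l - 2
(3) = -10*k^2 + 15*k + 7
(4) = -13.4415*d^5 - 6.291*d^4 + 1.723*d^3 + 15.2105*d^2 + 9.765*d + 4.46
(5) = -4*p^2 - 5*p + 4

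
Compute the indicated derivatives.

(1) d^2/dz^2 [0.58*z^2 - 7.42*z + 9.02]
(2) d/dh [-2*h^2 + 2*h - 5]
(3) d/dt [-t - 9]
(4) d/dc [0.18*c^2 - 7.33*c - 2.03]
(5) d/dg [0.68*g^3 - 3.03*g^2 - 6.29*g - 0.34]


(1) = 1.16000000000000
(2) = 2 - 4*h
(3) = -1
(4) = 0.36*c - 7.33
(5) = 2.04*g^2 - 6.06*g - 6.29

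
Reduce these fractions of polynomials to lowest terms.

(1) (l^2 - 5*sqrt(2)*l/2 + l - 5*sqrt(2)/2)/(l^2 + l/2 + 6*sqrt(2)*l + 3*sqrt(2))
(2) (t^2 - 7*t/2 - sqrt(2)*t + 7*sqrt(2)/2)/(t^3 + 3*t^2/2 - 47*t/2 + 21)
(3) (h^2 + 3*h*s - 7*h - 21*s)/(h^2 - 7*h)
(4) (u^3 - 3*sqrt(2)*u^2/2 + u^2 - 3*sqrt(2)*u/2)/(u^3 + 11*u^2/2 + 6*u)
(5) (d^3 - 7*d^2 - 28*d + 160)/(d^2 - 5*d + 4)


(1) = (4*l^2 + l*(4 - 10*sqrt(2)) - 10*sqrt(2))/(4*l^2 + l*(2 + 24*sqrt(2)) + 12*sqrt(2))
(2) = (4*t - 4*sqrt(2))/(4*t^2 + 20*t - 24)
(3) = (h + 3*s)/h
(4) = (4*u^2 + u*(4 - 6*sqrt(2)) - 6*sqrt(2))/(4*u^2 + 22*u + 24)
(5) = (d^2 - 3*d - 40)/(d - 1)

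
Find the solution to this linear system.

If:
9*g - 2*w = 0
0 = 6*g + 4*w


Then:
g = 0
w = 0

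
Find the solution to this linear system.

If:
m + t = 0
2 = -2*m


Then:
m = -1
t = 1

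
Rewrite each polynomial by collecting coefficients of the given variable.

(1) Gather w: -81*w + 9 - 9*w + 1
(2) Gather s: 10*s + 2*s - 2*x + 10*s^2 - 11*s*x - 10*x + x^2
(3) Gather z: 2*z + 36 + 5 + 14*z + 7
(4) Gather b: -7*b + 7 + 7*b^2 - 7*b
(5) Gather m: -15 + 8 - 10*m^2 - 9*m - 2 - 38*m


(1) = 10 - 90*w
(2) = 10*s^2 + s*(12 - 11*x) + x^2 - 12*x
(3) = 16*z + 48
(4) = 7*b^2 - 14*b + 7
(5) = -10*m^2 - 47*m - 9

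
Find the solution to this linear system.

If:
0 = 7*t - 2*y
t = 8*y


Then:
t = 0
y = 0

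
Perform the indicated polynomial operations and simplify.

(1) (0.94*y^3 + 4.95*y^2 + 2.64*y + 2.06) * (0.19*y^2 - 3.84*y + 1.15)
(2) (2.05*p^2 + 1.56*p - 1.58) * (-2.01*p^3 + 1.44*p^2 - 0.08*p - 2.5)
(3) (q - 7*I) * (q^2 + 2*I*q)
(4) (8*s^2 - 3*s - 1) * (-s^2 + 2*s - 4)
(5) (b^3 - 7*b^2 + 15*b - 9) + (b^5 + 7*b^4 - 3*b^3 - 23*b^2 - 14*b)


(1) = 0.1786*y^5 - 2.6691*y^4 - 17.4254*y^3 - 4.0537*y^2 - 4.8744*y + 2.369
(2) = -4.1205*p^5 - 0.1836*p^4 + 5.2582*p^3 - 7.525*p^2 - 3.7736*p + 3.95
(3) = q^3 - 5*I*q^2 + 14*q
(4) = -8*s^4 + 19*s^3 - 37*s^2 + 10*s + 4
(5) = b^5 + 7*b^4 - 2*b^3 - 30*b^2 + b - 9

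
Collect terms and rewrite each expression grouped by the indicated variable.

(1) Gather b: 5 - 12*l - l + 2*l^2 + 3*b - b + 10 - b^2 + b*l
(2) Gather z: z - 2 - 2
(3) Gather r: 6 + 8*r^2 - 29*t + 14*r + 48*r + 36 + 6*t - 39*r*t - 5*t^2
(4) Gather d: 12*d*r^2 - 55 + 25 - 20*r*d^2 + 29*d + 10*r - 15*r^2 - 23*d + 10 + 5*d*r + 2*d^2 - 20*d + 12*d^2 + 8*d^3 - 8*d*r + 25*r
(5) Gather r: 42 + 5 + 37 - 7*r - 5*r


(1) = -b^2 + b*(l + 2) + 2*l^2 - 13*l + 15
(2) = z - 4
(3) = 8*r^2 + r*(62 - 39*t) - 5*t^2 - 23*t + 42
(4) = 8*d^3 + d^2*(14 - 20*r) + d*(12*r^2 - 3*r - 14) - 15*r^2 + 35*r - 20
(5) = 84 - 12*r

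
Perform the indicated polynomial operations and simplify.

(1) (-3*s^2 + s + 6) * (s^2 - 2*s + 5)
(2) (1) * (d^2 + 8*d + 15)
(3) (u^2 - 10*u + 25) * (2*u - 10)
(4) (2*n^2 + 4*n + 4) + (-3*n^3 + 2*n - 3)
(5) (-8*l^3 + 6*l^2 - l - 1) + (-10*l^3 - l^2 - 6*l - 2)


(1) = -3*s^4 + 7*s^3 - 11*s^2 - 7*s + 30
(2) = d^2 + 8*d + 15
(3) = 2*u^3 - 30*u^2 + 150*u - 250
(4) = -3*n^3 + 2*n^2 + 6*n + 1
(5) = -18*l^3 + 5*l^2 - 7*l - 3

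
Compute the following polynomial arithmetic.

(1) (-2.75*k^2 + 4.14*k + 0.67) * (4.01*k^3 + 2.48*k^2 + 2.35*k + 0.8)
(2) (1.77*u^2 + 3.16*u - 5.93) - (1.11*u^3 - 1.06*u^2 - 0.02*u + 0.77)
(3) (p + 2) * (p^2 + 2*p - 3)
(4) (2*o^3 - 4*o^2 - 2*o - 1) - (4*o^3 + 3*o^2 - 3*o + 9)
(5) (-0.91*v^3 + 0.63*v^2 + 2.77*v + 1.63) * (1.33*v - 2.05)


(1) = -11.0275*k^5 + 9.7814*k^4 + 6.4914*k^3 + 9.1906*k^2 + 4.8865*k + 0.536
(2) = -1.11*u^3 + 2.83*u^2 + 3.18*u - 6.7
(3) = p^3 + 4*p^2 + p - 6
(4) = -2*o^3 - 7*o^2 + o - 10
(5) = -1.2103*v^4 + 2.7034*v^3 + 2.3926*v^2 - 3.5106*v - 3.3415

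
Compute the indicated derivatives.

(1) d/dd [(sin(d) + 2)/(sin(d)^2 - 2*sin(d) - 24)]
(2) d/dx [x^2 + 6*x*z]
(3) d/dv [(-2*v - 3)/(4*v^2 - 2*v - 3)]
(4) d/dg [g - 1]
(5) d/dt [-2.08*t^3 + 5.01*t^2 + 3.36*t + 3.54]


(1) = (-4*sin(d) + cos(d)^2 - 21)*cos(d)/((sin(d) - 6)^2*(sin(d) + 4)^2)
(2) = 2*x + 6*z
(3) = 8*v*(v + 3)/(16*v^4 - 16*v^3 - 20*v^2 + 12*v + 9)
(4) = 1
(5) = -6.24*t^2 + 10.02*t + 3.36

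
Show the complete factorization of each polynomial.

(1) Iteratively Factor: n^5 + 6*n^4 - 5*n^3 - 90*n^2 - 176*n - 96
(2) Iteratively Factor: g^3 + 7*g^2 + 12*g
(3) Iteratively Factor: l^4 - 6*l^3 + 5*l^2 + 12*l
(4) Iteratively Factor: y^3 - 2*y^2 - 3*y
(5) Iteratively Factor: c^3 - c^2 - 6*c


(1) = (n + 3)*(n^4 + 3*n^3 - 14*n^2 - 48*n - 32) = (n + 3)*(n + 4)*(n^3 - n^2 - 10*n - 8) = (n + 1)*(n + 3)*(n + 4)*(n^2 - 2*n - 8) = (n + 1)*(n + 2)*(n + 3)*(n + 4)*(n - 4)
(2) = (g)*(g^2 + 7*g + 12) = g*(g + 4)*(g + 3)
(3) = (l - 3)*(l^3 - 3*l^2 - 4*l) = (l - 4)*(l - 3)*(l^2 + l) = (l - 4)*(l - 3)*(l + 1)*(l)
(4) = (y)*(y^2 - 2*y - 3) = y*(y - 3)*(y + 1)
(5) = (c + 2)*(c^2 - 3*c) = c*(c + 2)*(c - 3)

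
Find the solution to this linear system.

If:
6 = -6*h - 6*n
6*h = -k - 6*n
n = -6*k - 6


Then:
h = 41
k = 6
n = -42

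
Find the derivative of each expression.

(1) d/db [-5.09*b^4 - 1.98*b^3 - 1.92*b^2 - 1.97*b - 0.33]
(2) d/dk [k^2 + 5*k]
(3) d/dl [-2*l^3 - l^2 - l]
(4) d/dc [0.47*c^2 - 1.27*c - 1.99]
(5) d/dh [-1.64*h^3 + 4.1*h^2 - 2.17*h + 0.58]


(1) = -20.36*b^3 - 5.94*b^2 - 3.84*b - 1.97
(2) = 2*k + 5
(3) = -6*l^2 - 2*l - 1
(4) = 0.94*c - 1.27
(5) = -4.92*h^2 + 8.2*h - 2.17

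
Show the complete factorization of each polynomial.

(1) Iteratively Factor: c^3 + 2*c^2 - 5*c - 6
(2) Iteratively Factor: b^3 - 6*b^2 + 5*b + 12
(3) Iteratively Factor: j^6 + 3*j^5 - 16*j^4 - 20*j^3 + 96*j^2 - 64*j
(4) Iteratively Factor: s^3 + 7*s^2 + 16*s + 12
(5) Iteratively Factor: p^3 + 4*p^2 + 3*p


(1) = (c + 1)*(c^2 + c - 6) = (c + 1)*(c + 3)*(c - 2)
(2) = (b - 3)*(b^2 - 3*b - 4) = (b - 3)*(b + 1)*(b - 4)
(3) = (j + 4)*(j^5 - j^4 - 12*j^3 + 28*j^2 - 16*j) = (j - 2)*(j + 4)*(j^4 + j^3 - 10*j^2 + 8*j) = (j - 2)*(j - 1)*(j + 4)*(j^3 + 2*j^2 - 8*j) = (j - 2)^2*(j - 1)*(j + 4)*(j^2 + 4*j) = j*(j - 2)^2*(j - 1)*(j + 4)*(j + 4)
(4) = (s + 3)*(s^2 + 4*s + 4) = (s + 2)*(s + 3)*(s + 2)
(5) = (p + 3)*(p^2 + p) = p*(p + 3)*(p + 1)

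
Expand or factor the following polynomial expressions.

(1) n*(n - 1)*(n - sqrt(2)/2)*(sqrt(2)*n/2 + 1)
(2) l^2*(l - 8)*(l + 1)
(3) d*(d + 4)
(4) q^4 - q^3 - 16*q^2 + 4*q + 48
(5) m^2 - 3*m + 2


(1) = sqrt(2)*n^4/2 - sqrt(2)*n^3/2 + n^3/2 - sqrt(2)*n^2/2 - n^2/2 + sqrt(2)*n/2
(2) = l^4 - 7*l^3 - 8*l^2
(3) = d^2 + 4*d
(4) = (q - 4)*(q - 2)*(q + 2)*(q + 3)
(5) = (m - 2)*(m - 1)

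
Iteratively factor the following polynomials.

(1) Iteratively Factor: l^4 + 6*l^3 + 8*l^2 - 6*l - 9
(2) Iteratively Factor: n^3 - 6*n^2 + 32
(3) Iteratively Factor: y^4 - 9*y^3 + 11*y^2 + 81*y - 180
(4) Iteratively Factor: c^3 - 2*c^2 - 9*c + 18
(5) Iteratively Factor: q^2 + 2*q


(1) = (l + 1)*(l^3 + 5*l^2 + 3*l - 9) = (l + 1)*(l + 3)*(l^2 + 2*l - 3) = (l + 1)*(l + 3)^2*(l - 1)
(2) = (n - 4)*(n^2 - 2*n - 8) = (n - 4)^2*(n + 2)
(3) = (y - 5)*(y^3 - 4*y^2 - 9*y + 36) = (y - 5)*(y - 4)*(y^2 - 9) = (y - 5)*(y - 4)*(y + 3)*(y - 3)
(4) = (c + 3)*(c^2 - 5*c + 6) = (c - 2)*(c + 3)*(c - 3)
(5) = (q)*(q + 2)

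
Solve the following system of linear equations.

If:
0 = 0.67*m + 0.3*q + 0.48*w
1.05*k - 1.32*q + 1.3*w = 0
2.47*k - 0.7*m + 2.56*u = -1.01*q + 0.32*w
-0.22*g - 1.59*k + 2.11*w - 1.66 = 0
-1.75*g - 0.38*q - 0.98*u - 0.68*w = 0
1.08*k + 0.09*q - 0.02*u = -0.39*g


Then:
g = -0.21
k = 0.00
m = -0.89
q = 0.76
u = -0.45
w = 0.77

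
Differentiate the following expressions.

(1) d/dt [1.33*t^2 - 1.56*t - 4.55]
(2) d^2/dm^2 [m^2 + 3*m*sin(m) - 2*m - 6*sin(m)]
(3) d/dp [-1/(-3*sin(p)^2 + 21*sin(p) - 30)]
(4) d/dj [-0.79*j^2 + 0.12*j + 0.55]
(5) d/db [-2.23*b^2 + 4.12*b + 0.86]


(1) = 2.66*t - 1.56
(2) = -3*m*sin(m) + 6*sqrt(2)*sin(m + pi/4) + 2
(3) = (7 - 2*sin(p))*cos(p)/(3*(sin(p)^2 - 7*sin(p) + 10)^2)
(4) = 0.12 - 1.58*j
(5) = 4.12 - 4.46*b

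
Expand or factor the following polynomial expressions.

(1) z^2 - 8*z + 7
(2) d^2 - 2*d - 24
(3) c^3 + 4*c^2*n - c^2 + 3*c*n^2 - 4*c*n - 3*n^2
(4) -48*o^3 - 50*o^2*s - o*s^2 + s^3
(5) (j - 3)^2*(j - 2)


(1) = (z - 7)*(z - 1)
(2) = (d - 6)*(d + 4)
(3) = (c - 1)*(c + n)*(c + 3*n)
(4) = (-8*o + s)*(o + s)*(6*o + s)
(5) = j^3 - 8*j^2 + 21*j - 18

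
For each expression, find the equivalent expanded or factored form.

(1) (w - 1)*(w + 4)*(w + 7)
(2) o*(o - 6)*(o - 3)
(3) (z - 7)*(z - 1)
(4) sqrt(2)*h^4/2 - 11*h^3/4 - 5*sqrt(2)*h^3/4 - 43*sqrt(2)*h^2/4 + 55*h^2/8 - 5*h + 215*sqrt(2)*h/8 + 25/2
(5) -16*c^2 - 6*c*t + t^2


(1) = w^3 + 10*w^2 + 17*w - 28
(2) = o^3 - 9*o^2 + 18*o
(3) = z^2 - 8*z + 7
(4) = (h/2 + sqrt(2))*(h - 5/2)*(h - 5*sqrt(2))*(sqrt(2)*h + 1/2)
(5) = (-8*c + t)*(2*c + t)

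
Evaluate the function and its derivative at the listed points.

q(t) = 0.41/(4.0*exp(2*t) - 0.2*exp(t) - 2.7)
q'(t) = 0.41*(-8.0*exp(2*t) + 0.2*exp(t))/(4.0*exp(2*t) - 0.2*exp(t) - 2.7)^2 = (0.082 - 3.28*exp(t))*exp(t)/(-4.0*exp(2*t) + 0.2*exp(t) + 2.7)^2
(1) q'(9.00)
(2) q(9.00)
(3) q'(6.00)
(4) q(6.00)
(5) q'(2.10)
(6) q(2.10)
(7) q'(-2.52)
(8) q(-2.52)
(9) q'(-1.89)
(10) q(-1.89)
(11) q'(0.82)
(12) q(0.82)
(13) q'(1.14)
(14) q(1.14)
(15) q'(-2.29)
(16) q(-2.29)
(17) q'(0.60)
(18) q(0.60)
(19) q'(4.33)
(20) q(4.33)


(1) = -0.00
(2) = 0.00
(3) = -0.00
(4) = 0.00
(5) = -0.00
(6) = 0.00
(7) = -0.00
(8) = -0.15
(9) = -0.01
(10) = -0.16
(11) = -0.05
(12) = 0.02
(13) = -0.02
(14) = 0.01
(15) = -0.00
(16) = -0.15
(17) = -0.10
(18) = 0.04
(19) = -0.00
(20) = 0.00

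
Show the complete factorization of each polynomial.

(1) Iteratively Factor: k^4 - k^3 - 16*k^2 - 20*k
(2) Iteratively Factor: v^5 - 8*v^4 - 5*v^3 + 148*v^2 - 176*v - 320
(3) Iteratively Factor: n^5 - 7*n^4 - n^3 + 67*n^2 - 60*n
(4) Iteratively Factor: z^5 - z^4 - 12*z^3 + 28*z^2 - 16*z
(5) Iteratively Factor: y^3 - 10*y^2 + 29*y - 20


(1) = (k)*(k^3 - k^2 - 16*k - 20) = k*(k + 2)*(k^2 - 3*k - 10) = k*(k - 5)*(k + 2)*(k + 2)
(2) = (v - 4)*(v^4 - 4*v^3 - 21*v^2 + 64*v + 80) = (v - 4)^2*(v^3 - 21*v - 20) = (v - 4)^2*(v + 1)*(v^2 - v - 20) = (v - 5)*(v - 4)^2*(v + 1)*(v + 4)
(3) = (n - 4)*(n^4 - 3*n^3 - 13*n^2 + 15*n) = (n - 4)*(n + 3)*(n^3 - 6*n^2 + 5*n) = (n - 5)*(n - 4)*(n + 3)*(n^2 - n) = n*(n - 5)*(n - 4)*(n + 3)*(n - 1)
(4) = (z - 2)*(z^4 + z^3 - 10*z^2 + 8*z) = (z - 2)^2*(z^3 + 3*z^2 - 4*z) = (z - 2)^2*(z + 4)*(z^2 - z) = z*(z - 2)^2*(z + 4)*(z - 1)
(5) = (y - 1)*(y^2 - 9*y + 20) = (y - 5)*(y - 1)*(y - 4)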